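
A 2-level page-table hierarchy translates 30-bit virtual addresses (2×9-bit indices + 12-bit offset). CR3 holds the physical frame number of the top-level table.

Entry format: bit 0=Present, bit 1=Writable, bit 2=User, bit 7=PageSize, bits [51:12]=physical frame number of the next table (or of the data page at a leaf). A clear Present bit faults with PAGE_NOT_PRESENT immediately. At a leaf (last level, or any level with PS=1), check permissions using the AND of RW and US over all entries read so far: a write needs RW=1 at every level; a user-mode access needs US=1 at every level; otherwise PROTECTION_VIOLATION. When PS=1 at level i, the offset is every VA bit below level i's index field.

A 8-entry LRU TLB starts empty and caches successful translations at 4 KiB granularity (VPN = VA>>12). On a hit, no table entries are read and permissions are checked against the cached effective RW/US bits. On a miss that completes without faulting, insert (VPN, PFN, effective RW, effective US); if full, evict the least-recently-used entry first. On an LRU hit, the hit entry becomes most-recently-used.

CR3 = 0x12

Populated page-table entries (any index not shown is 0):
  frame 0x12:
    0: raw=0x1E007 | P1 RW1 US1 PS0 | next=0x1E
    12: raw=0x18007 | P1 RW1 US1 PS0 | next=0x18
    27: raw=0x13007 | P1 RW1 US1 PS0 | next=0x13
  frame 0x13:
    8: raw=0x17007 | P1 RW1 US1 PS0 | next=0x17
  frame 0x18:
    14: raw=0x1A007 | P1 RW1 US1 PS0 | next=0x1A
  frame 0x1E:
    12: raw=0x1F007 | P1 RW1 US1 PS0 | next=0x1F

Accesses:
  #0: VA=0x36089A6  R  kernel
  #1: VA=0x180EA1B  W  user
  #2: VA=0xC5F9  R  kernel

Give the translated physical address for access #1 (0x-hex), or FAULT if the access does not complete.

Trace:
#0 VA=0x36089A6 (r,kernel):
  lvl0: tbl 0x12, slot 27 ⇒ 0x13007 (P1/RW1/US1/PS0)
  lvl1: tbl 0x13, slot 8 ⇒ 0x17007 (P1/RW1/US1/PS0)
  ⇒ phys 0x179A6  [2 reads]
#1 VA=0x180EA1B (w,user):
  lvl0: tbl 0x12, slot 12 ⇒ 0x18007 (P1/RW1/US1/PS0)
  lvl1: tbl 0x18, slot 14 ⇒ 0x1A007 (P1/RW1/US1/PS0)
  ⇒ phys 0x1AA1B  [2 reads]
#2 VA=0xC5F9 (r,kernel):
  lvl0: tbl 0x12, slot 0 ⇒ 0x1E007 (P1/RW1/US1/PS0)
  lvl1: tbl 0x1E, slot 12 ⇒ 0x1F007 (P1/RW1/US1/PS0)
  ⇒ phys 0x1F5F9  [2 reads]

Access #1 PA: 0x1AA1B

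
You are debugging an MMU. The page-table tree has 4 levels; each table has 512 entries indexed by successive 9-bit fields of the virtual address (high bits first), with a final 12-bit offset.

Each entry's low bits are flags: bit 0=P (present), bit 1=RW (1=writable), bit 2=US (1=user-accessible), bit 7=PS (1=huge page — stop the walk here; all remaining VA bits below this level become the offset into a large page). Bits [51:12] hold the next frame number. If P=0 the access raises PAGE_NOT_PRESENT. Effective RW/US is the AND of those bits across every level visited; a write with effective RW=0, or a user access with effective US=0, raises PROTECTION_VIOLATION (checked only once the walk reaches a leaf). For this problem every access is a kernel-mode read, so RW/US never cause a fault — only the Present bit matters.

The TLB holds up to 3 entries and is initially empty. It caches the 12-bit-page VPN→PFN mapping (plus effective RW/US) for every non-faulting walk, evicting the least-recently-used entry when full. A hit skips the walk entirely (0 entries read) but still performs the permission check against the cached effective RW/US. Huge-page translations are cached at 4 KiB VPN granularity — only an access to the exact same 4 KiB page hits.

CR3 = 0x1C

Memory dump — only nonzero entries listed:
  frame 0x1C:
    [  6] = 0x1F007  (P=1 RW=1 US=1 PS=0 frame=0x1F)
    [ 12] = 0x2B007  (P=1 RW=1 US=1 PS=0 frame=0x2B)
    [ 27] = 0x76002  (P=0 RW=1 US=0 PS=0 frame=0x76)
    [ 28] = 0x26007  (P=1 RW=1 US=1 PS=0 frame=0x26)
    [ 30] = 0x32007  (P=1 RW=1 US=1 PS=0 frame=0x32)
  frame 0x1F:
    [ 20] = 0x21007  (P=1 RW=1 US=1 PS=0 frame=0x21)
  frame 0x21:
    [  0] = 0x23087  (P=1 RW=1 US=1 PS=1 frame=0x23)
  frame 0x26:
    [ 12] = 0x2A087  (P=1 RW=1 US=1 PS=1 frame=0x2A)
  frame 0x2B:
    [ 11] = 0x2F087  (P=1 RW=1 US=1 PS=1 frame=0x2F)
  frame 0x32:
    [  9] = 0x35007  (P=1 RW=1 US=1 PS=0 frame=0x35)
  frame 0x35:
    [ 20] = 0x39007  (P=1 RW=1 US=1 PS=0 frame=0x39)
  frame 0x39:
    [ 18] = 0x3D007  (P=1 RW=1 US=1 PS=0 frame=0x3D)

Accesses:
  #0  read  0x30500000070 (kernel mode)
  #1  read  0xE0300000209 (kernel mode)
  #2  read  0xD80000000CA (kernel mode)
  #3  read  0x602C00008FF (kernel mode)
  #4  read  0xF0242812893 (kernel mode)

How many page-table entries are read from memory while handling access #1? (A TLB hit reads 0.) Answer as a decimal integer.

Walk each access:
#0 VA=0x30500000070 (r,kernel):
  [0] read 0x1C idx=6: raw=0x1F007 flags P=1 W=1 U=1 S=0
  [1] read 0x1F idx=20: raw=0x21007 flags P=1 W=1 U=1 S=0
  [2] read 0x21 idx=0: raw=0x23087 flags P=1 W=1 U=1 S=1
  → PA=0x23070 (huge @L2)  (3 entries read)
#1 VA=0xE0300000209 (r,kernel):
  [0] read 0x1C idx=28: raw=0x26007 flags P=1 W=1 U=1 S=0
  [1] read 0x26 idx=12: raw=0x2A087 flags P=1 W=1 U=1 S=1
  → PA=0x2A209 (huge @L1)  (2 entries read)
#2 VA=0xD80000000CA (r,kernel):
  [0] read 0x1C idx=27: raw=0x76002 flags P=0 W=1 U=0 S=0
  → PAGE_NOT_PRESENT  (1 entries read)
#3 VA=0x602C00008FF (r,kernel):
  [0] read 0x1C idx=12: raw=0x2B007 flags P=1 W=1 U=1 S=0
  [1] read 0x2B idx=11: raw=0x2F087 flags P=1 W=1 U=1 S=1
  → PA=0x2F8FF (huge @L1)  (2 entries read)
#4 VA=0xF0242812893 (r,kernel):
  [0] read 0x1C idx=30: raw=0x32007 flags P=1 W=1 U=1 S=0
  [1] read 0x32 idx=9: raw=0x35007 flags P=1 W=1 U=1 S=0
  [2] read 0x35 idx=20: raw=0x39007 flags P=1 W=1 U=1 S=0
  [3] read 0x39 idx=18: raw=0x3D007 flags P=1 W=1 U=1 S=0
  → PA=0x3D893  (4 entries read)

Entries read for #1: 2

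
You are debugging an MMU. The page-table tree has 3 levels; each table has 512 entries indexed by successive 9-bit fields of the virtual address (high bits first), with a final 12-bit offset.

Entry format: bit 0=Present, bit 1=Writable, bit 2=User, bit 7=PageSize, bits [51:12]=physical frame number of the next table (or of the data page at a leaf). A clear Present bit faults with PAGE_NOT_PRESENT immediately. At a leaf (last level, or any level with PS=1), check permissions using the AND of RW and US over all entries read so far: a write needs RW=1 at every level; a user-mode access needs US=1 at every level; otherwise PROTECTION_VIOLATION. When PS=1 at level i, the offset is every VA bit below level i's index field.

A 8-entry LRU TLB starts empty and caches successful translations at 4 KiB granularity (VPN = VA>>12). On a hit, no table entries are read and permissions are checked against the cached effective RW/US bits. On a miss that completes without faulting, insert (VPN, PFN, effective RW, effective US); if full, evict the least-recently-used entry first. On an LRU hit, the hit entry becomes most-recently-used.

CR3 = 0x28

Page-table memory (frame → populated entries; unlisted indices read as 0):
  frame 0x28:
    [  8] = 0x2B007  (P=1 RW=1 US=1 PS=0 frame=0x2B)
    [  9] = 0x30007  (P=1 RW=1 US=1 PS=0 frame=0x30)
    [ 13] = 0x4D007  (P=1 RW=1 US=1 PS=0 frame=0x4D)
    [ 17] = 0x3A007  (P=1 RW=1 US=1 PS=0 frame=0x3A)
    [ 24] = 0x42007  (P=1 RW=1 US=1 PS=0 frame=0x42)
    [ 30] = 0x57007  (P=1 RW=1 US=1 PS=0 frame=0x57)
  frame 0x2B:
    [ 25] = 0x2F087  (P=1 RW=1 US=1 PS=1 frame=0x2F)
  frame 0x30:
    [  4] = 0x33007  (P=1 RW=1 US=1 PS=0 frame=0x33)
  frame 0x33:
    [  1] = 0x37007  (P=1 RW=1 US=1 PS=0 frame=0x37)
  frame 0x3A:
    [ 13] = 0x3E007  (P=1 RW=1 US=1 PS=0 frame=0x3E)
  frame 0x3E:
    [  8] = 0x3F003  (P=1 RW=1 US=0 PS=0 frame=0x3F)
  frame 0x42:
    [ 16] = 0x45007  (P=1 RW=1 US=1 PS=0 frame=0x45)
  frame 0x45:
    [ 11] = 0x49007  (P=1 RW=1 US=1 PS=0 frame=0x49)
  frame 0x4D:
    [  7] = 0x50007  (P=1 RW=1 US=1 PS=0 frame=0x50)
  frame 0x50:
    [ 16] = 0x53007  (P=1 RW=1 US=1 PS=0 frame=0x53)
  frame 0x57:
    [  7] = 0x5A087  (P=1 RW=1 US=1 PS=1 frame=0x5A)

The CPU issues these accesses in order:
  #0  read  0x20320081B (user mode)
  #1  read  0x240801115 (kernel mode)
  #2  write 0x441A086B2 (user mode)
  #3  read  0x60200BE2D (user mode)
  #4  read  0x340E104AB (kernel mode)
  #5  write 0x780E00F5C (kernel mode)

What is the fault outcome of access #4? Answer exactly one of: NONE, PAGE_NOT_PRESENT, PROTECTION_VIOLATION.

Trace:
#0 VA=0x20320081B (r,user):
  lvl0: tbl 0x28, slot 8 ⇒ 0x2B007 (P1/RW1/US1/PS0)
  lvl1: tbl 0x2B, slot 25 ⇒ 0x2F087 (P1/RW1/US1/PS1)
  ⇒ phys 0x2F81B (huge @L1)  [2 reads]
#1 VA=0x240801115 (r,kernel):
  lvl0: tbl 0x28, slot 9 ⇒ 0x30007 (P1/RW1/US1/PS0)
  lvl1: tbl 0x30, slot 4 ⇒ 0x33007 (P1/RW1/US1/PS0)
  lvl2: tbl 0x33, slot 1 ⇒ 0x37007 (P1/RW1/US1/PS0)
  ⇒ phys 0x37115  [3 reads]
#2 VA=0x441A086B2 (w,user):
  lvl0: tbl 0x28, slot 17 ⇒ 0x3A007 (P1/RW1/US1/PS0)
  lvl1: tbl 0x3A, slot 13 ⇒ 0x3E007 (P1/RW1/US1/PS0)
  lvl2: tbl 0x3E, slot 8 ⇒ 0x3F003 (P1/RW1/US0/PS0)
  → PROTECTION_VIOLATION  (3 entries read)
#3 VA=0x60200BE2D (r,user):
  lvl0: tbl 0x28, slot 24 ⇒ 0x42007 (P1/RW1/US1/PS0)
  lvl1: tbl 0x42, slot 16 ⇒ 0x45007 (P1/RW1/US1/PS0)
  lvl2: tbl 0x45, slot 11 ⇒ 0x49007 (P1/RW1/US1/PS0)
  ⇒ phys 0x49E2D  [3 reads]
#4 VA=0x340E104AB (r,kernel):
  lvl0: tbl 0x28, slot 13 ⇒ 0x4D007 (P1/RW1/US1/PS0)
  lvl1: tbl 0x4D, slot 7 ⇒ 0x50007 (P1/RW1/US1/PS0)
  lvl2: tbl 0x50, slot 16 ⇒ 0x53007 (P1/RW1/US1/PS0)
  ⇒ phys 0x534AB  [3 reads]
#5 VA=0x780E00F5C (w,kernel):
  lvl0: tbl 0x28, slot 30 ⇒ 0x57007 (P1/RW1/US1/PS0)
  lvl1: tbl 0x57, slot 7 ⇒ 0x5A087 (P1/RW1/US1/PS1)
  ⇒ phys 0x5AF5C (huge @L1)  [2 reads]

Access #4 fault: NONE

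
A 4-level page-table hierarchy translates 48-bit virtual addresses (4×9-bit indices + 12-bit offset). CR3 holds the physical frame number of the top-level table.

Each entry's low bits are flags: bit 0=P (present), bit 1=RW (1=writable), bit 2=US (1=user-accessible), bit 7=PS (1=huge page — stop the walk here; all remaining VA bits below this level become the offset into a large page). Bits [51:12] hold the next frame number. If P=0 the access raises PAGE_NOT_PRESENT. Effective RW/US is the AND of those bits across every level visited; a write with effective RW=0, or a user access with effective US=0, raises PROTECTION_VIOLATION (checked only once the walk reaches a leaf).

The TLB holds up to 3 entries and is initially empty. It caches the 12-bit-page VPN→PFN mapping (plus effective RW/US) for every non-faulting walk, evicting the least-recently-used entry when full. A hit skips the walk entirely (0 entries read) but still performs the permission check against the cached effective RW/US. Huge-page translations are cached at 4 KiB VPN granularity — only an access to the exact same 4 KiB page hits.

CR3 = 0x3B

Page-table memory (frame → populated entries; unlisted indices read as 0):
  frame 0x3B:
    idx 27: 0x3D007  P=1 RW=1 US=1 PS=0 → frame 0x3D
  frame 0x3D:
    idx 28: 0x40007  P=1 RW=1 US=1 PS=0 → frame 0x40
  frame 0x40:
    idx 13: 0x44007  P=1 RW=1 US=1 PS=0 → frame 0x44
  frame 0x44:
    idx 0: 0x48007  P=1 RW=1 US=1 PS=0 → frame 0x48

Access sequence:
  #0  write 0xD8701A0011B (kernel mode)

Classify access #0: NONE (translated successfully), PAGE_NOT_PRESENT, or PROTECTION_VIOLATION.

Per-access translation:
#0 VA=0xD8701A0011B (w,kernel):
  lvl0: tbl 0x3B, slot 27 ⇒ 0x3D007 (P1/RW1/US1/PS0)
  lvl1: tbl 0x3D, slot 28 ⇒ 0x40007 (P1/RW1/US1/PS0)
  lvl2: tbl 0x40, slot 13 ⇒ 0x44007 (P1/RW1/US1/PS0)
  lvl3: tbl 0x44, slot 0 ⇒ 0x48007 (P1/RW1/US1/PS0)
  → PA=0x4811B  (4 entries read)

Access #0 fault: NONE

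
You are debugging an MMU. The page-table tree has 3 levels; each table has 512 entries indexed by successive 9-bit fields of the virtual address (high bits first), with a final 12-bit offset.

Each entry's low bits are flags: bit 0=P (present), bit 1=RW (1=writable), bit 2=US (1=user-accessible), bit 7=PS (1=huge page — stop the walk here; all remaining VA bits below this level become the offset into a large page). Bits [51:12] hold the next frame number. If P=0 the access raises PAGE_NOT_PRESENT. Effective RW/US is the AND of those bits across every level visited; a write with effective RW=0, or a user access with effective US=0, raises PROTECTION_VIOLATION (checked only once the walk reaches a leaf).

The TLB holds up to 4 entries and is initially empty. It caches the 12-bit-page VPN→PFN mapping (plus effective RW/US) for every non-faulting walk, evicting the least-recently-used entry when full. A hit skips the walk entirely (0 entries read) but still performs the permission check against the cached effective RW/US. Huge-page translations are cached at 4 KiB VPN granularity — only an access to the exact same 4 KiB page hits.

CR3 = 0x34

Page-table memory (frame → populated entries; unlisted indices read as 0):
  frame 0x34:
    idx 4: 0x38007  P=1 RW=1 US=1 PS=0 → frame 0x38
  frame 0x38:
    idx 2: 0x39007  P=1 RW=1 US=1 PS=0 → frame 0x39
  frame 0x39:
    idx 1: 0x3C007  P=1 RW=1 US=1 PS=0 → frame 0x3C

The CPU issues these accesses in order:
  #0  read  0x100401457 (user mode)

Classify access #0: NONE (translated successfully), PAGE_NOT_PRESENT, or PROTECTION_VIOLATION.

Per-access translation:
#0 VA=0x100401457 (r,user):
  L0: frame=0x34 idx=4 entry=0x38007 [P=1 RW=1 US=1 PS=0]
  L1: frame=0x38 idx=2 entry=0x39007 [P=1 RW=1 US=1 PS=0]
  L2: frame=0x39 idx=1 entry=0x3C007 [P=1 RW=1 US=1 PS=0]
  ✓ 0x3C457  — 3 lookups

Access #0 fault: NONE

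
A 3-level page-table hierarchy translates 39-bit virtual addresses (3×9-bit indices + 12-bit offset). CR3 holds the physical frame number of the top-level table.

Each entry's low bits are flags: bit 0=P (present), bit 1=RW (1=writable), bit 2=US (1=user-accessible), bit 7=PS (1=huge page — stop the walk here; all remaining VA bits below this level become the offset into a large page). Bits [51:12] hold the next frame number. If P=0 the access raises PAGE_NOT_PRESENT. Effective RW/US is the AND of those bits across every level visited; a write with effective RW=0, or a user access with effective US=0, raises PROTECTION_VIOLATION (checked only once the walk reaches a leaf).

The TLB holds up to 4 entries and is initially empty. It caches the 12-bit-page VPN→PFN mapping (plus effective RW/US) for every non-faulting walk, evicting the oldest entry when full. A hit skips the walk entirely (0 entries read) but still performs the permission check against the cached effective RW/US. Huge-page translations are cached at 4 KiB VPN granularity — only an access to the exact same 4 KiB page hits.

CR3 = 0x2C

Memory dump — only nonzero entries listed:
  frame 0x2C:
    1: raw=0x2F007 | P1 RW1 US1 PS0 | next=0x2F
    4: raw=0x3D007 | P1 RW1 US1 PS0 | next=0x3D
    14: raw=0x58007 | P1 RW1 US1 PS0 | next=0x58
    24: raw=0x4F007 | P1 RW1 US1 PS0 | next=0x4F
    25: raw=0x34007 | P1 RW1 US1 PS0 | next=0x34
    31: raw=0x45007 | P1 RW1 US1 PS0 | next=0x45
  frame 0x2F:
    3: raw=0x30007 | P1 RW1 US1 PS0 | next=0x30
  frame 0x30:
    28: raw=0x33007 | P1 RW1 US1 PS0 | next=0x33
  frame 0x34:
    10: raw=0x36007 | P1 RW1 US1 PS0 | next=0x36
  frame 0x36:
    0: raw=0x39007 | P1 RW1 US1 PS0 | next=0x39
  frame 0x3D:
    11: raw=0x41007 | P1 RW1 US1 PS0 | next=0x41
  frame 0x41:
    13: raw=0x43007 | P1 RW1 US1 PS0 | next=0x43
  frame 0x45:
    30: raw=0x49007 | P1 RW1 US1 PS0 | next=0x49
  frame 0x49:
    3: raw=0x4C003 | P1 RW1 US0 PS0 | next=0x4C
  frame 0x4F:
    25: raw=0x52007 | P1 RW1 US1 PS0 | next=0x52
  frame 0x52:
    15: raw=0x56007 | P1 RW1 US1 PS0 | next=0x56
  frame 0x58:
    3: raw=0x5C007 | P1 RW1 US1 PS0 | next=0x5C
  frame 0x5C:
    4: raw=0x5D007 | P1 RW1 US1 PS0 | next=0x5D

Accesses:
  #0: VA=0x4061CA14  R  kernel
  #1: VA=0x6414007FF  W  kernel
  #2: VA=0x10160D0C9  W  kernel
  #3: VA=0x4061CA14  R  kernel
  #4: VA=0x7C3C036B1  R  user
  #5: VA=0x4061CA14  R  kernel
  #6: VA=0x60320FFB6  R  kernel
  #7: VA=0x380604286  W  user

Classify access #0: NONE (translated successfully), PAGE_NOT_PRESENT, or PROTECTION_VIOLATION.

Trace:
#0 VA=0x4061CA14 (r,kernel):
  L0: frame=0x2C idx=1 entry=0x2F007 [P=1 RW=1 US=1 PS=0]
  L1: frame=0x2F idx=3 entry=0x30007 [P=1 RW=1 US=1 PS=0]
  L2: frame=0x30 idx=28 entry=0x33007 [P=1 RW=1 US=1 PS=0]
  → PA=0x33A14  (3 entries read)
#1 VA=0x6414007FF (w,kernel):
  L0: frame=0x2C idx=25 entry=0x34007 [P=1 RW=1 US=1 PS=0]
  L1: frame=0x34 idx=10 entry=0x36007 [P=1 RW=1 US=1 PS=0]
  L2: frame=0x36 idx=0 entry=0x39007 [P=1 RW=1 US=1 PS=0]
  → PA=0x397FF  (3 entries read)
#2 VA=0x10160D0C9 (w,kernel):
  L0: frame=0x2C idx=4 entry=0x3D007 [P=1 RW=1 US=1 PS=0]
  L1: frame=0x3D idx=11 entry=0x41007 [P=1 RW=1 US=1 PS=0]
  L2: frame=0x41 idx=13 entry=0x43007 [P=1 RW=1 US=1 PS=0]
  → PA=0x430C9  (3 entries read)
#3 VA=0x4061CA14 (r,kernel):
  TLB hit vpn=0x4061C → PA=0x33A14
#4 VA=0x7C3C036B1 (r,user):
  L0: frame=0x2C idx=31 entry=0x45007 [P=1 RW=1 US=1 PS=0]
  L1: frame=0x45 idx=30 entry=0x49007 [P=1 RW=1 US=1 PS=0]
  L2: frame=0x49 idx=3 entry=0x4C003 [P=1 RW=1 US=0 PS=0]
  ✗ PROTECTION_VIOLATION  [3 reads]
#5 VA=0x4061CA14 (r,kernel):
  TLB hit vpn=0x4061C → PA=0x33A14
#6 VA=0x60320FFB6 (r,kernel):
  L0: frame=0x2C idx=24 entry=0x4F007 [P=1 RW=1 US=1 PS=0]
  L1: frame=0x4F idx=25 entry=0x52007 [P=1 RW=1 US=1 PS=0]
  L2: frame=0x52 idx=15 entry=0x56007 [P=1 RW=1 US=1 PS=0]
  → PA=0x56FB6  (3 entries read)
#7 VA=0x380604286 (w,user):
  L0: frame=0x2C idx=14 entry=0x58007 [P=1 RW=1 US=1 PS=0]
  L1: frame=0x58 idx=3 entry=0x5C007 [P=1 RW=1 US=1 PS=0]
  L2: frame=0x5C idx=4 entry=0x5D007 [P=1 RW=1 US=1 PS=0]
  → PA=0x5D286  (3 entries read)

Access #0 fault: NONE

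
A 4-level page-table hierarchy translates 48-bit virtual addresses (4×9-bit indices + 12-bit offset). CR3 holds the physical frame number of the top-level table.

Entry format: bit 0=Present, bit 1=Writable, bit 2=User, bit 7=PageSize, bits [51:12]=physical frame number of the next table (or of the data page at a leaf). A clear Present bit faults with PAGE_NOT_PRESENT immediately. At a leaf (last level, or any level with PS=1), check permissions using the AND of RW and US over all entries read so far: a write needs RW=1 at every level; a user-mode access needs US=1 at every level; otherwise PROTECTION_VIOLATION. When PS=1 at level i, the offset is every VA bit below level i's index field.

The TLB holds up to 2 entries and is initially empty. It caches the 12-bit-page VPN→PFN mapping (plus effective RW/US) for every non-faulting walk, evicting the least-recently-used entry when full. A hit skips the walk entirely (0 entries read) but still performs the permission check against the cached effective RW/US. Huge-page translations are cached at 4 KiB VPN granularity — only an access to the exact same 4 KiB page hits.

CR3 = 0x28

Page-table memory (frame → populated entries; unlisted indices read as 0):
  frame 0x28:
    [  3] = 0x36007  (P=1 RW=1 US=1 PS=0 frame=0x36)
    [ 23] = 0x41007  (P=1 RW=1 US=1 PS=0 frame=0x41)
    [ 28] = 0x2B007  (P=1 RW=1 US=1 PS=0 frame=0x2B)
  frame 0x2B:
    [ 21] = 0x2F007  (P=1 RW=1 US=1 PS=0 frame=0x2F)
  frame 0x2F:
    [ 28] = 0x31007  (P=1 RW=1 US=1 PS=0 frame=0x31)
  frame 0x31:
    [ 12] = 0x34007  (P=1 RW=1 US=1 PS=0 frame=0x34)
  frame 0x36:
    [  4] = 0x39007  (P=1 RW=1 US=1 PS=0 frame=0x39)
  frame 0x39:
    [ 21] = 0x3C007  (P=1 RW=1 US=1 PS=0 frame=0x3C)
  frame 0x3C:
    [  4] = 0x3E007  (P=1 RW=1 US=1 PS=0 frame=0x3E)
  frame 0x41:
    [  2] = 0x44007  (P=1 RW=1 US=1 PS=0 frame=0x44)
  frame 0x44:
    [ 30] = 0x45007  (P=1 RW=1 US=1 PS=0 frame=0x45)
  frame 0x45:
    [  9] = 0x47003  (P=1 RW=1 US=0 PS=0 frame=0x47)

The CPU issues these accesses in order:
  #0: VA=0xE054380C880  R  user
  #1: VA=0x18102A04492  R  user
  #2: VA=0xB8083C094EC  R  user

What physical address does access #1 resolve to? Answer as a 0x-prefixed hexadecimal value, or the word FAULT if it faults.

Per-access translation:
#0 VA=0xE054380C880 (r,user):
  [0] read 0x28 idx=28: raw=0x2B007 flags P=1 W=1 U=1 S=0
  [1] read 0x2B idx=21: raw=0x2F007 flags P=1 W=1 U=1 S=0
  [2] read 0x2F idx=28: raw=0x31007 flags P=1 W=1 U=1 S=0
  [3] read 0x31 idx=12: raw=0x34007 flags P=1 W=1 U=1 S=0
  ⇒ phys 0x34880  [4 reads]
#1 VA=0x18102A04492 (r,user):
  [0] read 0x28 idx=3: raw=0x36007 flags P=1 W=1 U=1 S=0
  [1] read 0x36 idx=4: raw=0x39007 flags P=1 W=1 U=1 S=0
  [2] read 0x39 idx=21: raw=0x3C007 flags P=1 W=1 U=1 S=0
  [3] read 0x3C idx=4: raw=0x3E007 flags P=1 W=1 U=1 S=0
  ⇒ phys 0x3E492  [4 reads]
#2 VA=0xB8083C094EC (r,user):
  [0] read 0x28 idx=23: raw=0x41007 flags P=1 W=1 U=1 S=0
  [1] read 0x41 idx=2: raw=0x44007 flags P=1 W=1 U=1 S=0
  [2] read 0x44 idx=30: raw=0x45007 flags P=1 W=1 U=1 S=0
  [3] read 0x45 idx=9: raw=0x47003 flags P=1 W=1 U=0 S=0
  ⇒ fault: PROTECTION_VIOLATION  — 4 lookups

Access #1 PA: 0x3E492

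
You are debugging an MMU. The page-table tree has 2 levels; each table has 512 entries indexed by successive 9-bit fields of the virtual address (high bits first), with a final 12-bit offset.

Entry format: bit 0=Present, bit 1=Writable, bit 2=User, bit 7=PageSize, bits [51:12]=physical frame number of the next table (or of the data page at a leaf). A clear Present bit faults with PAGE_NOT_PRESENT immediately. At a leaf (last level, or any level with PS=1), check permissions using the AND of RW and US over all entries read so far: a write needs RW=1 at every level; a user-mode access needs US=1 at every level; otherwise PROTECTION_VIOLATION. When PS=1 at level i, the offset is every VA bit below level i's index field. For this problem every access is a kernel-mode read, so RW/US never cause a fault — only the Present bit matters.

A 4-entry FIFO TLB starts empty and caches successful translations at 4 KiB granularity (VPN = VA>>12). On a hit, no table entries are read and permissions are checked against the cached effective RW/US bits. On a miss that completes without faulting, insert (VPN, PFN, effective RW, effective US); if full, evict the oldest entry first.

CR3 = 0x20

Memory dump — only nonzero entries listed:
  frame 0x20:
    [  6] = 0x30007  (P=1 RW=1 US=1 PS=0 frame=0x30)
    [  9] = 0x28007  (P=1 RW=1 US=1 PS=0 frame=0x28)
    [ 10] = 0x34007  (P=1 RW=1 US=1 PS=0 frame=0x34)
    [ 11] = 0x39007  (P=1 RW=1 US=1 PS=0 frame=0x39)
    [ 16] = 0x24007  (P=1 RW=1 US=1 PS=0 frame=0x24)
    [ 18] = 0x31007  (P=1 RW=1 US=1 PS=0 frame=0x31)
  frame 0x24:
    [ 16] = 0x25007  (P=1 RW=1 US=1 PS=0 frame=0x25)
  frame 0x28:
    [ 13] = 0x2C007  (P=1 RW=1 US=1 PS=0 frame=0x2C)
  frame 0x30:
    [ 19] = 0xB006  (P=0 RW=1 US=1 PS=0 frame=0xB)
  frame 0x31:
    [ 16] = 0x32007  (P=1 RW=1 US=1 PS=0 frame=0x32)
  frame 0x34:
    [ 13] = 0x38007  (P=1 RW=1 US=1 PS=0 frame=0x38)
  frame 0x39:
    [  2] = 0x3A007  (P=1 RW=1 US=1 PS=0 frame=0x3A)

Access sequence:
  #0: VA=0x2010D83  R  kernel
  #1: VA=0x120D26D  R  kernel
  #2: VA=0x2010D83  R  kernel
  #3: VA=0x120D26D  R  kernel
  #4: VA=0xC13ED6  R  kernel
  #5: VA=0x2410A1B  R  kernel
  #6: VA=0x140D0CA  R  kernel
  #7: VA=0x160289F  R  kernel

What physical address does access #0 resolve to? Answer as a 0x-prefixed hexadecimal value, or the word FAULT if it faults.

Walk each access:
#0 VA=0x2010D83 (r,kernel):
  L0 @0x20[16] → 0x24007  P=1,RW=1,US=1,PS=0
  L1 @0x24[16] → 0x25007  P=1,RW=1,US=1,PS=0
  ✓ 0x25D83  — 2 lookups
#1 VA=0x120D26D (r,kernel):
  L0 @0x20[9] → 0x28007  P=1,RW=1,US=1,PS=0
  L1 @0x28[13] → 0x2C007  P=1,RW=1,US=1,PS=0
  ✓ 0x2C26D  — 2 lookups
#2 VA=0x2010D83 (r,kernel):
  TLB hit vpn=0x2010 → PA=0x25D83
#3 VA=0x120D26D (r,kernel):
  TLB hit vpn=0x120D → PA=0x2C26D
#4 VA=0xC13ED6 (r,kernel):
  L0 @0x20[6] → 0x30007  P=1,RW=1,US=1,PS=0
  L1 @0x30[19] → 0xB006  P=0,RW=1,US=1,PS=0
  → PAGE_NOT_PRESENT  (2 entries read)
#5 VA=0x2410A1B (r,kernel):
  L0 @0x20[18] → 0x31007  P=1,RW=1,US=1,PS=0
  L1 @0x31[16] → 0x32007  P=1,RW=1,US=1,PS=0
  ✓ 0x32A1B  — 2 lookups
#6 VA=0x140D0CA (r,kernel):
  L0 @0x20[10] → 0x34007  P=1,RW=1,US=1,PS=0
  L1 @0x34[13] → 0x38007  P=1,RW=1,US=1,PS=0
  ✓ 0x380CA  — 2 lookups
#7 VA=0x160289F (r,kernel):
  L0 @0x20[11] → 0x39007  P=1,RW=1,US=1,PS=0
  L1 @0x39[2] → 0x3A007  P=1,RW=1,US=1,PS=0
  ✓ 0x3A89F  — 2 lookups

Access #0 PA: 0x25D83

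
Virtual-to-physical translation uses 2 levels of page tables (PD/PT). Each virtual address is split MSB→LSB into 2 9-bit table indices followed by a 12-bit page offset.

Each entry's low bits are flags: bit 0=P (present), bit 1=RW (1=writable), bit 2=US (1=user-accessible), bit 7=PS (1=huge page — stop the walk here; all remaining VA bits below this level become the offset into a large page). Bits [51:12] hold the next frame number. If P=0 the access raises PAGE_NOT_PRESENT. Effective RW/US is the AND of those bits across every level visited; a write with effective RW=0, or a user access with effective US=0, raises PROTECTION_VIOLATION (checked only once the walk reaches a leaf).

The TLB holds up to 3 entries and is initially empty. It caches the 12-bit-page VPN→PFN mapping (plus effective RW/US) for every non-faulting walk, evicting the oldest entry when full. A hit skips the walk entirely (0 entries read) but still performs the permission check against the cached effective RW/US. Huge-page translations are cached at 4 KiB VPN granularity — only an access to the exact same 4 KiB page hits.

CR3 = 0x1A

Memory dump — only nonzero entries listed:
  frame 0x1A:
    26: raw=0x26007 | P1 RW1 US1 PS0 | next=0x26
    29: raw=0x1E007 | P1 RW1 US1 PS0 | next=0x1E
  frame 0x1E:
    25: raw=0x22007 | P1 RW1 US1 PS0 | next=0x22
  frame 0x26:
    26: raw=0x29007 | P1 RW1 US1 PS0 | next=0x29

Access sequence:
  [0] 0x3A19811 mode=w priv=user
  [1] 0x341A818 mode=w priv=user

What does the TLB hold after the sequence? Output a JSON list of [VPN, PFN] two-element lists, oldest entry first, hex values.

Walk each access:
#0 VA=0x3A19811 (w,user):
  L0 @0x1A[29] → 0x1E007  P=1,RW=1,US=1,PS=0
  L1 @0x1E[25] → 0x22007  P=1,RW=1,US=1,PS=0
  ✓ 0x22811  — 2 lookups
#1 VA=0x341A818 (w,user):
  L0 @0x1A[26] → 0x26007  P=1,RW=1,US=1,PS=0
  L1 @0x26[26] → 0x29007  P=1,RW=1,US=1,PS=0
  ✓ 0x29818  — 2 lookups

TLB: [["0x3A19", "0x22"], ["0x341A", "0x29"]]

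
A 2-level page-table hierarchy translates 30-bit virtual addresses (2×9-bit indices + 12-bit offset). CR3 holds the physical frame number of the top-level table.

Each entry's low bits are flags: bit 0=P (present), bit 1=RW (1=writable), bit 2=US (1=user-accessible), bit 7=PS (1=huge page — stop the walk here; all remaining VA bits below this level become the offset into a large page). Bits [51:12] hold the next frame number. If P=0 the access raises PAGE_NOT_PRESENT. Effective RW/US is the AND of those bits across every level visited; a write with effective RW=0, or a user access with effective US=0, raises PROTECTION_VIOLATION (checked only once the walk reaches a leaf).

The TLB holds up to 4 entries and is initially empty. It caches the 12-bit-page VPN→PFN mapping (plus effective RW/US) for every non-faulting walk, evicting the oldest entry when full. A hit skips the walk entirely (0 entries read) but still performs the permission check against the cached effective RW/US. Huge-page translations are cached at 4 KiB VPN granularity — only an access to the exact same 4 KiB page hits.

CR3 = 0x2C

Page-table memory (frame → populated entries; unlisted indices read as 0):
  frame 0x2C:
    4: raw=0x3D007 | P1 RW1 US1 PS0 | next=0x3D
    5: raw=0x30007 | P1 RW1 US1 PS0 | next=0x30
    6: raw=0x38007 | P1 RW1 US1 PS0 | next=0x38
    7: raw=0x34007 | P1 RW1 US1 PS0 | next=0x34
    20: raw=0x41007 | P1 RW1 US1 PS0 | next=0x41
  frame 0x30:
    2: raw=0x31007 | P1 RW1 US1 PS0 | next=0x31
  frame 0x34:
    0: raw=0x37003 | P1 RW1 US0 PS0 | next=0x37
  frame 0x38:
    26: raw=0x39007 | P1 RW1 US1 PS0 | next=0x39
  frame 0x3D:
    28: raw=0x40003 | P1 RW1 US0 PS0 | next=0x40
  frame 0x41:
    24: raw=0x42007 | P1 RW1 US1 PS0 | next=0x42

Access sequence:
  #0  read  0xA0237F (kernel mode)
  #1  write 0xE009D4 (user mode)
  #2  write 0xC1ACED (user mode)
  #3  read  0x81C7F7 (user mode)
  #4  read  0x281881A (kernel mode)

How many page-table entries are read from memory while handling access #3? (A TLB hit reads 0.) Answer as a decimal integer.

Walk each access:
#0 VA=0xA0237F (r,kernel):
  [0] read 0x2C idx=5: raw=0x30007 flags P=1 W=1 U=1 S=0
  [1] read 0x30 idx=2: raw=0x31007 flags P=1 W=1 U=1 S=0
  ✓ 0x3137F  — 2 lookups
#1 VA=0xE009D4 (w,user):
  [0] read 0x2C idx=7: raw=0x34007 flags P=1 W=1 U=1 S=0
  [1] read 0x34 idx=0: raw=0x37003 flags P=1 W=1 U=0 S=0
  ✗ PROTECTION_VIOLATION  [2 reads]
#2 VA=0xC1ACED (w,user):
  [0] read 0x2C idx=6: raw=0x38007 flags P=1 W=1 U=1 S=0
  [1] read 0x38 idx=26: raw=0x39007 flags P=1 W=1 U=1 S=0
  ✓ 0x39CED  — 2 lookups
#3 VA=0x81C7F7 (r,user):
  [0] read 0x2C idx=4: raw=0x3D007 flags P=1 W=1 U=1 S=0
  [1] read 0x3D idx=28: raw=0x40003 flags P=1 W=1 U=0 S=0
  ✗ PROTECTION_VIOLATION  [2 reads]
#4 VA=0x281881A (r,kernel):
  [0] read 0x2C idx=20: raw=0x41007 flags P=1 W=1 U=1 S=0
  [1] read 0x41 idx=24: raw=0x42007 flags P=1 W=1 U=1 S=0
  ✓ 0x4281A  — 2 lookups

Entries read for #3: 2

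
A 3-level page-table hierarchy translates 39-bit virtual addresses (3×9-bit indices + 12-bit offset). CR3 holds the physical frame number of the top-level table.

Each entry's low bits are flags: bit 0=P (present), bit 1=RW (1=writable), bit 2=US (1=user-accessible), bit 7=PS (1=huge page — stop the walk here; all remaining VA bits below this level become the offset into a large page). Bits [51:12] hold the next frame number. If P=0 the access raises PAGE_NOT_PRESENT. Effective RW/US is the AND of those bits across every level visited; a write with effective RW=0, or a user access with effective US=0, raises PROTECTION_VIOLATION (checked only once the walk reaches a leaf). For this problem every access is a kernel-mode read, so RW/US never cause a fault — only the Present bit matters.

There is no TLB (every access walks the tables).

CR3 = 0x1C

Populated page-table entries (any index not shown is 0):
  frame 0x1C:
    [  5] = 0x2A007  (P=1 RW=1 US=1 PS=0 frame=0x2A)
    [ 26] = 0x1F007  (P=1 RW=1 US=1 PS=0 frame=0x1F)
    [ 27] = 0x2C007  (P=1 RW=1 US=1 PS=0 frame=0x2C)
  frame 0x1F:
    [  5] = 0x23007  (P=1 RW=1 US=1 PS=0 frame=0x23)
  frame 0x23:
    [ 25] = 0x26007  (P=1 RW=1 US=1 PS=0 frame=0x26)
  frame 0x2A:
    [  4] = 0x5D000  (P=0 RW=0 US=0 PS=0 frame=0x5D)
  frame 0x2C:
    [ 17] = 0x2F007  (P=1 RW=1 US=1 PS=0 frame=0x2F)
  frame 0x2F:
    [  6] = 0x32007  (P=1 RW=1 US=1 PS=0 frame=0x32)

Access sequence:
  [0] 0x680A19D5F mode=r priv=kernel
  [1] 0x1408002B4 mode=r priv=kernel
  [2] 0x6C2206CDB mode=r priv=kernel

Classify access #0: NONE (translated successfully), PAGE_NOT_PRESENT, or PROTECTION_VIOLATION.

Per-access translation:
#0 VA=0x680A19D5F (r,kernel):
  [0] read 0x1C idx=26: raw=0x1F007 flags P=1 W=1 U=1 S=0
  [1] read 0x1F idx=5: raw=0x23007 flags P=1 W=1 U=1 S=0
  [2] read 0x23 idx=25: raw=0x26007 flags P=1 W=1 U=1 S=0
  → PA=0x26D5F  (3 entries read)
#1 VA=0x1408002B4 (r,kernel):
  [0] read 0x1C idx=5: raw=0x2A007 flags P=1 W=1 U=1 S=0
  [1] read 0x2A idx=4: raw=0x5D000 flags P=0 W=0 U=0 S=0
  → PAGE_NOT_PRESENT  (2 entries read)
#2 VA=0x6C2206CDB (r,kernel):
  [0] read 0x1C idx=27: raw=0x2C007 flags P=1 W=1 U=1 S=0
  [1] read 0x2C idx=17: raw=0x2F007 flags P=1 W=1 U=1 S=0
  [2] read 0x2F idx=6: raw=0x32007 flags P=1 W=1 U=1 S=0
  → PA=0x32CDB  (3 entries read)

Access #0 fault: NONE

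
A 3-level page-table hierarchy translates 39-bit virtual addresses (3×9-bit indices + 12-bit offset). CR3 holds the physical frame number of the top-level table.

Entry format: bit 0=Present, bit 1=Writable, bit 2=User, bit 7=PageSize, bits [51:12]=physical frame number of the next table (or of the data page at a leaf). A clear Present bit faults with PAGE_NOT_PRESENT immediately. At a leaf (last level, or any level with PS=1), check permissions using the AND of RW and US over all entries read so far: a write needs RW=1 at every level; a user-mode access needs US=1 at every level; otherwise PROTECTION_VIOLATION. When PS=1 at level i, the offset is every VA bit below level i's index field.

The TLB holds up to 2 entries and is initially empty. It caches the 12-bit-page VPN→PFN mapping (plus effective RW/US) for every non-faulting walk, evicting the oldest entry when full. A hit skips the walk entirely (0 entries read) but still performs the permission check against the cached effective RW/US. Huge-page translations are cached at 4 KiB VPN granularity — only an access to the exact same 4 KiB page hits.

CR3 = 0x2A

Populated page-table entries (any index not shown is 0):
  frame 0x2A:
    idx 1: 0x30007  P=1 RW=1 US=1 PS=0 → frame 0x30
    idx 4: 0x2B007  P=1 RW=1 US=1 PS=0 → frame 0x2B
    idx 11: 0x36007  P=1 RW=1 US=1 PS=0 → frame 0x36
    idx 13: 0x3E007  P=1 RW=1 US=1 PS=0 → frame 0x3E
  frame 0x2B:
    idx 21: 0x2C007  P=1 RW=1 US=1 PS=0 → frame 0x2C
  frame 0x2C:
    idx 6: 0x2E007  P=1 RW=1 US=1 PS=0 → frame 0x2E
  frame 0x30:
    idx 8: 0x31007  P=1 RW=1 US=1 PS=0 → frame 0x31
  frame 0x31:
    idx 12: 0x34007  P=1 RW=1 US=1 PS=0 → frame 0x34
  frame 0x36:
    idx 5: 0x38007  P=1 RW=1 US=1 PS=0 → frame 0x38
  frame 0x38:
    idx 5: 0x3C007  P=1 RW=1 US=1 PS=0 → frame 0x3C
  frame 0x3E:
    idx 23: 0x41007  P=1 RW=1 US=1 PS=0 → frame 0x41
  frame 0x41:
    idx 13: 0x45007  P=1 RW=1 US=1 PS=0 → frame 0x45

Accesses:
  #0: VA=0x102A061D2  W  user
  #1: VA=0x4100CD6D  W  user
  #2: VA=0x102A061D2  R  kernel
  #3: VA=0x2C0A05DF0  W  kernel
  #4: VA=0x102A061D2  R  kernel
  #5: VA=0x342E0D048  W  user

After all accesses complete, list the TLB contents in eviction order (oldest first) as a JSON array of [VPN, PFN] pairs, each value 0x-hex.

Per-access translation:
#0 VA=0x102A061D2 (w,user):
  lvl0: tbl 0x2A, slot 4 ⇒ 0x2B007 (P1/RW1/US1/PS0)
  lvl1: tbl 0x2B, slot 21 ⇒ 0x2C007 (P1/RW1/US1/PS0)
  lvl2: tbl 0x2C, slot 6 ⇒ 0x2E007 (P1/RW1/US1/PS0)
  → PA=0x2E1D2  (3 entries read)
#1 VA=0x4100CD6D (w,user):
  lvl0: tbl 0x2A, slot 1 ⇒ 0x30007 (P1/RW1/US1/PS0)
  lvl1: tbl 0x30, slot 8 ⇒ 0x31007 (P1/RW1/US1/PS0)
  lvl2: tbl 0x31, slot 12 ⇒ 0x34007 (P1/RW1/US1/PS0)
  → PA=0x34D6D  (3 entries read)
#2 VA=0x102A061D2 (r,kernel):
  TLB hit vpn=0x102A06 → PA=0x2E1D2
#3 VA=0x2C0A05DF0 (w,kernel):
  lvl0: tbl 0x2A, slot 11 ⇒ 0x36007 (P1/RW1/US1/PS0)
  lvl1: tbl 0x36, slot 5 ⇒ 0x38007 (P1/RW1/US1/PS0)
  lvl2: tbl 0x38, slot 5 ⇒ 0x3C007 (P1/RW1/US1/PS0)
  → PA=0x3CDF0  (3 entries read)
#4 VA=0x102A061D2 (r,kernel):
  lvl0: tbl 0x2A, slot 4 ⇒ 0x2B007 (P1/RW1/US1/PS0)
  lvl1: tbl 0x2B, slot 21 ⇒ 0x2C007 (P1/RW1/US1/PS0)
  lvl2: tbl 0x2C, slot 6 ⇒ 0x2E007 (P1/RW1/US1/PS0)
  → PA=0x2E1D2  (3 entries read)
#5 VA=0x342E0D048 (w,user):
  lvl0: tbl 0x2A, slot 13 ⇒ 0x3E007 (P1/RW1/US1/PS0)
  lvl1: tbl 0x3E, slot 23 ⇒ 0x41007 (P1/RW1/US1/PS0)
  lvl2: tbl 0x41, slot 13 ⇒ 0x45007 (P1/RW1/US1/PS0)
  → PA=0x45048  (3 entries read)

TLB: [["0x102A06", "0x2E"], ["0x342E0D", "0x45"]]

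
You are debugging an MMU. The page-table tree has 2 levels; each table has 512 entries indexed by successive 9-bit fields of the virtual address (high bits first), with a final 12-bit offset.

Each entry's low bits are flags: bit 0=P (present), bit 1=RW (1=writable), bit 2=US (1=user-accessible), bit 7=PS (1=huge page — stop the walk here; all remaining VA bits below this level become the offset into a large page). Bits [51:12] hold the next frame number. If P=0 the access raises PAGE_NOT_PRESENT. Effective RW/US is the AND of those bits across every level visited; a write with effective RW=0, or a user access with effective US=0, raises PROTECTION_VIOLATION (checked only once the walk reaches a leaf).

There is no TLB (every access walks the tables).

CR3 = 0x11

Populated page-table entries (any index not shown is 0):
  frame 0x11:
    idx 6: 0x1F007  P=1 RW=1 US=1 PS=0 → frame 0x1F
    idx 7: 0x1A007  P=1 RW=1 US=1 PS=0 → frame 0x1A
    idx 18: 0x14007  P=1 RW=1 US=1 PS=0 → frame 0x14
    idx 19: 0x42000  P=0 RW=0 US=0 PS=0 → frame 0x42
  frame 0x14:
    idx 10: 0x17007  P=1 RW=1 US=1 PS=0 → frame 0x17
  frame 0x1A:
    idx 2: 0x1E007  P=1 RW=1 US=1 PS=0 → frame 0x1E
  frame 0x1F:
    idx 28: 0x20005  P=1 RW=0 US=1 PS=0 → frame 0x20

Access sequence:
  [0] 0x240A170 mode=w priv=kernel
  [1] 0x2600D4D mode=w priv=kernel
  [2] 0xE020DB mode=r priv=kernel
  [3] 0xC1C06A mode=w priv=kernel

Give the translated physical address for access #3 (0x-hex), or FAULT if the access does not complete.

Trace:
#0 VA=0x240A170 (w,kernel):
  lvl0: tbl 0x11, slot 18 ⇒ 0x14007 (P1/RW1/US1/PS0)
  lvl1: tbl 0x14, slot 10 ⇒ 0x17007 (P1/RW1/US1/PS0)
  → PA=0x17170  (2 entries read)
#1 VA=0x2600D4D (w,kernel):
  lvl0: tbl 0x11, slot 19 ⇒ 0x42000 (P0/RW0/US0/PS0)
  ✗ PAGE_NOT_PRESENT  [1 reads]
#2 VA=0xE020DB (r,kernel):
  lvl0: tbl 0x11, slot 7 ⇒ 0x1A007 (P1/RW1/US1/PS0)
  lvl1: tbl 0x1A, slot 2 ⇒ 0x1E007 (P1/RW1/US1/PS0)
  → PA=0x1E0DB  (2 entries read)
#3 VA=0xC1C06A (w,kernel):
  lvl0: tbl 0x11, slot 6 ⇒ 0x1F007 (P1/RW1/US1/PS0)
  lvl1: tbl 0x1F, slot 28 ⇒ 0x20005 (P1/RW0/US1/PS0)
  ✗ PROTECTION_VIOLATION  [2 reads]

Access #3 PA: FAULT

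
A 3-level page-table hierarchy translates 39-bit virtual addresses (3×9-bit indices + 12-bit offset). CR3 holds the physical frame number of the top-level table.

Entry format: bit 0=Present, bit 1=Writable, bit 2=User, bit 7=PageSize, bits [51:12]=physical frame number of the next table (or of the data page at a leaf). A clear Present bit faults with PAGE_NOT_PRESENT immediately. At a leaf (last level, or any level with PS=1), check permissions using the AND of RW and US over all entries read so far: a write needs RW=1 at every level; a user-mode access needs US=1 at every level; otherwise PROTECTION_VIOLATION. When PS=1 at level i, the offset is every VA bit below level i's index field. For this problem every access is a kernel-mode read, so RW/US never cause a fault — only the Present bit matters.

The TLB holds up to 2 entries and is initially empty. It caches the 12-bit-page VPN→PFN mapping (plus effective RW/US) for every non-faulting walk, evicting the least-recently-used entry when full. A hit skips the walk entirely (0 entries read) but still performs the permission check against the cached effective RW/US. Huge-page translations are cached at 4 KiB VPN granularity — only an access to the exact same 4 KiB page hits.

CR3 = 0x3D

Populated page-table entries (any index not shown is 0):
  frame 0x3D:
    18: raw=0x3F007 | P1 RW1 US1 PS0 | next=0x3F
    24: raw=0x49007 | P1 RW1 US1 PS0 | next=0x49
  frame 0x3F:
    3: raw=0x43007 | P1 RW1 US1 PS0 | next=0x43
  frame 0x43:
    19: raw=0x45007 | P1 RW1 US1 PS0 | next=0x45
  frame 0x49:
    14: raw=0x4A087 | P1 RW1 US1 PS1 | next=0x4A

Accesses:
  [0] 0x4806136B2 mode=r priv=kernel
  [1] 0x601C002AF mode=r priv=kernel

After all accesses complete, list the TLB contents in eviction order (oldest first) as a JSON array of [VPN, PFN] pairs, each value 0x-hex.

Trace:
#0 VA=0x4806136B2 (r,kernel):
  L0 @0x3D[18] → 0x3F007  P=1,RW=1,US=1,PS=0
  L1 @0x3F[3] → 0x43007  P=1,RW=1,US=1,PS=0
  L2 @0x43[19] → 0x45007  P=1,RW=1,US=1,PS=0
  ⇒ phys 0x456B2  [3 reads]
#1 VA=0x601C002AF (r,kernel):
  L0 @0x3D[24] → 0x49007  P=1,RW=1,US=1,PS=0
  L1 @0x49[14] → 0x4A087  P=1,RW=1,US=1,PS=1
  ⇒ phys 0x4A2AF (huge @L1)  [2 reads]

TLB: [["0x480613", "0x45"], ["0x601C00", "0x4A"]]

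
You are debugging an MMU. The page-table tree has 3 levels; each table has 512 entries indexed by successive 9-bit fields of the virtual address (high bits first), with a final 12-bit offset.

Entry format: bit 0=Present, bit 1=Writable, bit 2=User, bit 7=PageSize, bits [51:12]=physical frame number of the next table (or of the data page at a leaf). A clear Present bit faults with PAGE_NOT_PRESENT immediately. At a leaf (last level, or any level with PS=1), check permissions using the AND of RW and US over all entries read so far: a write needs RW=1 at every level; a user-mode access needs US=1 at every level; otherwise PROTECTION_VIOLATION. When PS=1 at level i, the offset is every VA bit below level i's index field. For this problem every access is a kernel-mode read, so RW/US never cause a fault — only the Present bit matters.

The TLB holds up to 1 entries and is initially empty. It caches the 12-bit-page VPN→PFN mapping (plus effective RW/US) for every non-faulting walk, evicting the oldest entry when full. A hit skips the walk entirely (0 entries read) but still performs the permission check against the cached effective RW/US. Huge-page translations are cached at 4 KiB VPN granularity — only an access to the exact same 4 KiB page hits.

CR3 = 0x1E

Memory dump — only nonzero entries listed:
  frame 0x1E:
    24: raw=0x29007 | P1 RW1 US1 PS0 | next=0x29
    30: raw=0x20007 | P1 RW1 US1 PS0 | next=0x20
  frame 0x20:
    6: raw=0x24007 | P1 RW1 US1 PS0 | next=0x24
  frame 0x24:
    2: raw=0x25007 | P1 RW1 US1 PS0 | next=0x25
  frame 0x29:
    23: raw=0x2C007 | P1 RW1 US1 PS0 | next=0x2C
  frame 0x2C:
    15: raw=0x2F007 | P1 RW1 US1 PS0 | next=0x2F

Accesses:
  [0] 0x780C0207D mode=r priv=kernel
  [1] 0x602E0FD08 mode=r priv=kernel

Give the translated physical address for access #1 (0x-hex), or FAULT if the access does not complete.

Per-access translation:
#0 VA=0x780C0207D (r,kernel):
  [0] read 0x1E idx=30: raw=0x20007 flags P=1 W=1 U=1 S=0
  [1] read 0x20 idx=6: raw=0x24007 flags P=1 W=1 U=1 S=0
  [2] read 0x24 idx=2: raw=0x25007 flags P=1 W=1 U=1 S=0
  ⇒ phys 0x2507D  [3 reads]
#1 VA=0x602E0FD08 (r,kernel):
  [0] read 0x1E idx=24: raw=0x29007 flags P=1 W=1 U=1 S=0
  [1] read 0x29 idx=23: raw=0x2C007 flags P=1 W=1 U=1 S=0
  [2] read 0x2C idx=15: raw=0x2F007 flags P=1 W=1 U=1 S=0
  ⇒ phys 0x2FD08  [3 reads]

Access #1 PA: 0x2FD08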